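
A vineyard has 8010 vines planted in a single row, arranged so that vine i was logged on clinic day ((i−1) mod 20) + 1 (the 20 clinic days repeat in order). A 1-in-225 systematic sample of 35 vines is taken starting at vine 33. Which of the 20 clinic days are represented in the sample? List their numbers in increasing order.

3, 8, 13, 18

Consecutive selections differ by k = 225, so their clinic day numbers differ by 225 mod 20 = 5.
gcd(225, 20) = 5, so the sample visits 20/5 = 4 distinct residues mod 20.
Start 33 is clinic day 13; the clinic days hit are 3, 8, 13, 18.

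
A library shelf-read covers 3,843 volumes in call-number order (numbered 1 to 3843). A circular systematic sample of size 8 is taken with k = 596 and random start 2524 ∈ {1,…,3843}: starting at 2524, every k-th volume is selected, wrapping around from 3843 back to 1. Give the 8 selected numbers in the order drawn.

2524, 3120, 3716, 469, 1065, 1661, 2257, 2853

Selection 1: 2524
Selection 2: 2524 + 596 = 3120
Selection 3: 3120 + 596 = 3716
Selection 4: 3716 + 596 = 4312 → 4312 − 3843 = 469
Selection 5: 469 + 596 = 1065
Selection 6: 1065 + 596 = 1661
Selection 7: 1661 + 596 = 2257
Selection 8: 2257 + 596 = 2853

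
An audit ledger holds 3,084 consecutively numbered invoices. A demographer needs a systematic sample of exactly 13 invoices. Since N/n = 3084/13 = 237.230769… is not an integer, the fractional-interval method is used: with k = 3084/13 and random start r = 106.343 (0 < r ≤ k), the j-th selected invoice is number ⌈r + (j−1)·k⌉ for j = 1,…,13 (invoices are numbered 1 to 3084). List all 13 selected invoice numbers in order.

j=1: r + 0k = 106.343 → ⌈·⌉ = 107
j=2: r + 1k = 343.573769… → ⌈·⌉ = 344
j=3: r + 2k = 580.804538… → ⌈·⌉ = 581
j=4: r + 3k = 818.035307… → ⌈·⌉ = 819
j=5: r + 4k = 1055.266076… → ⌈·⌉ = 1056
j=6: r + 5k = 1292.496846… → ⌈·⌉ = 1293
j=7: r + 6k = 1529.727615… → ⌈·⌉ = 1530
j=8: r + 7k = 1766.958384… → ⌈·⌉ = 1767
j=9: r + 8k = 2004.189153… → ⌈·⌉ = 2005
j=10: r + 9k = 2241.419923… → ⌈·⌉ = 2242
j=11: r + 10k = 2478.650692… → ⌈·⌉ = 2479
j=12: r + 11k = 2715.881461… → ⌈·⌉ = 2716
j=13: r + 12k = 2953.112230… → ⌈·⌉ = 2954

107, 344, 581, 819, 1056, 1293, 1530, 1767, 2005, 2242, 2479, 2716, 2954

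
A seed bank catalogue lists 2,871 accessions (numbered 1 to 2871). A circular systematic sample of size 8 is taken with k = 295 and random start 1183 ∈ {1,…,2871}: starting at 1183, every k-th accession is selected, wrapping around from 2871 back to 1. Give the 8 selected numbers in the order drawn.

1183, 1478, 1773, 2068, 2363, 2658, 82, 377

Selection 1: 1183
Selection 2: 1183 + 295 = 1478
Selection 3: 1478 + 295 = 1773
Selection 4: 1773 + 295 = 2068
Selection 5: 2068 + 295 = 2363
Selection 6: 2363 + 295 = 2658
Selection 7: 2658 + 295 = 2953 → 2953 − 2871 = 82
Selection 8: 82 + 295 = 377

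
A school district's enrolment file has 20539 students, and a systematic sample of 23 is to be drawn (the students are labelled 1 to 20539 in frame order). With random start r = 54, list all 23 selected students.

54, 947, 1840, 2733, 3626, 4519, 5412, 6305, 7198, 8091, 8984, 9877, 10770, 11663, 12556, 13449, 14342, 15235, 16128, 17021, 17914, 18807, 19700

k = N/n = 20539/23 = 893
student 1: 54
student 2: 54 + 893 = 947
student 3: 947 + 893 = 1840
student 4: 1840 + 893 = 2733
student 5: 2733 + 893 = 3626
student 6: 3626 + 893 = 4519
student 7: 4519 + 893 = 5412
student 8: 5412 + 893 = 6305
student 9: 6305 + 893 = 7198
student 10: 7198 + 893 = 8091
student 11: 8091 + 893 = 8984
student 12: 8984 + 893 = 9877
student 13: 9877 + 893 = 10770
student 14: 10770 + 893 = 11663
student 15: 11663 + 893 = 12556
student 16: 12556 + 893 = 13449
student 17: 13449 + 893 = 14342
student 18: 14342 + 893 = 15235
student 19: 15235 + 893 = 16128
student 20: 16128 + 893 = 17021
student 21: 17021 + 893 = 17914
student 22: 17914 + 893 = 18807
student 23: 18807 + 893 = 19700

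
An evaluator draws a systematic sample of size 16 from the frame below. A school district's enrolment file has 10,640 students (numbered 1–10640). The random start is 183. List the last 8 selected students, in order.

k = N/n = 10640/16 = 665
9th selection = 183 + 8×665 = 5503
10th: 5503 + 665 = 6168
11th: 6168 + 665 = 6833
12th: 6833 + 665 = 7498
13th: 7498 + 665 = 8163
14th: 8163 + 665 = 8828
15th: 8828 + 665 = 9493
16th: 9493 + 665 = 10158

5503, 6168, 6833, 7498, 8163, 8828, 9493, 10158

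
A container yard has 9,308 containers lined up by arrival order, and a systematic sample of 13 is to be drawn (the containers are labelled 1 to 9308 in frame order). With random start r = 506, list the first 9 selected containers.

k = N/n = 9308/13 = 716
container 1: 506
container 2: 506 + 716 = 1222
container 3: 1222 + 716 = 1938
container 4: 1938 + 716 = 2654
container 5: 2654 + 716 = 3370
container 6: 3370 + 716 = 4086
container 7: 4086 + 716 = 4802
container 8: 4802 + 716 = 5518
container 9: 5518 + 716 = 6234

506, 1222, 1938, 2654, 3370, 4086, 4802, 5518, 6234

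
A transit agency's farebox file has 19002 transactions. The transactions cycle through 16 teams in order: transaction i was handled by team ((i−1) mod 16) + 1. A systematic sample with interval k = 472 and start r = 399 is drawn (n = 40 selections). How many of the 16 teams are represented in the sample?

Consecutive selections differ by k = 472, so their team numbers differ by 472 mod 16 = 8.
gcd(472, 16) = 8, so the sample visits 16/8 = 2 distinct residues mod 16.
Start 399 is team 15; the teams hit are 7, 15.

2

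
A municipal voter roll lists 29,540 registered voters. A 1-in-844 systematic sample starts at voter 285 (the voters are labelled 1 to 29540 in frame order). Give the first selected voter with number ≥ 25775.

26449

k = 844
Steps past start: ⌈(25775 − 285)/844⌉ = ⌈25490/844⌉ = 31
Selected voter: 285 + 31×844 = 26449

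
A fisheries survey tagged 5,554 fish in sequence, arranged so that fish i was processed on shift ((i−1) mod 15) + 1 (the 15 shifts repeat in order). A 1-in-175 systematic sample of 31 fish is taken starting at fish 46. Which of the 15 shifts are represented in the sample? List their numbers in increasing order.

Consecutive selections differ by k = 175, so their shift numbers differ by 175 mod 15 = 10.
gcd(175, 15) = 5, so the sample visits 15/5 = 3 distinct residues mod 15.
Start 46 is shift 1; the shifts hit are 1, 6, 11.

1, 6, 11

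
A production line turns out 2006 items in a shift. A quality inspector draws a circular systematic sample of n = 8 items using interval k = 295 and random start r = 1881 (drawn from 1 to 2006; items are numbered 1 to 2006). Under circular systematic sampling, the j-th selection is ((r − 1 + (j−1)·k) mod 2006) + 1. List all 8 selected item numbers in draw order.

1881, 170, 465, 760, 1055, 1350, 1645, 1940

Selection 1: 1881
Selection 2: 1881 + 295 = 2176 → 2176 − 2006 = 170
Selection 3: 170 + 295 = 465
Selection 4: 465 + 295 = 760
Selection 5: 760 + 295 = 1055
Selection 6: 1055 + 295 = 1350
Selection 7: 1350 + 295 = 1645
Selection 8: 1645 + 295 = 1940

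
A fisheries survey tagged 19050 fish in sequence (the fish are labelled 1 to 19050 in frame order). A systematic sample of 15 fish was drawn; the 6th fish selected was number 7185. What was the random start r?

k = 19050/15 = 1270
r = 7185 − (6−1)×1270 = 7185 − 6350 = 835

835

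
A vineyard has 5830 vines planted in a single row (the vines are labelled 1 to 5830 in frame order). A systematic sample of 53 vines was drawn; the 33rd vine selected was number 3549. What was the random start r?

k = 5830/53 = 110
r = 3549 − (33−1)×110 = 3549 − 3520 = 29

29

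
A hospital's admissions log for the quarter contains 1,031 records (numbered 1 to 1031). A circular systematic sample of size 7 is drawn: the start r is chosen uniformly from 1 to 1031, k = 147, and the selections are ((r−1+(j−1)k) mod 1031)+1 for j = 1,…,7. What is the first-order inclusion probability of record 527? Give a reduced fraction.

For each position j, as r ranges over 1…1031 the j-th selection hits every record exactly once, so record 527 is selected for exactly 7 of the 1031 starts.
Inclusion probability = 7/1031.

7/1031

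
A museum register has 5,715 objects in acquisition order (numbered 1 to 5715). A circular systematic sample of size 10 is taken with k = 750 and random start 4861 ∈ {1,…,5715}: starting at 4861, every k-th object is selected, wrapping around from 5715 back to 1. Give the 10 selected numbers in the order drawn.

4861, 5611, 646, 1396, 2146, 2896, 3646, 4396, 5146, 181

Selection 1: 4861
Selection 2: 4861 + 750 = 5611
Selection 3: 5611 + 750 = 6361 → 6361 − 5715 = 646
Selection 4: 646 + 750 = 1396
Selection 5: 1396 + 750 = 2146
Selection 6: 2146 + 750 = 2896
Selection 7: 2896 + 750 = 3646
Selection 8: 3646 + 750 = 4396
Selection 9: 4396 + 750 = 5146
Selection 10: 5146 + 750 = 5896 → 5896 − 5715 = 181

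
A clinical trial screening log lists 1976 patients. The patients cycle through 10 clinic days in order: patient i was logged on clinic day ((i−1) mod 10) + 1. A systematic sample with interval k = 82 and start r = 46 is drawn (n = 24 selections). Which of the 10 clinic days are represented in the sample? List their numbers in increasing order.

2, 4, 6, 8, 10

Consecutive selections differ by k = 82, so their clinic day numbers differ by 82 mod 10 = 2.
gcd(82, 10) = 2, so the sample visits 10/2 = 5 distinct residues mod 10.
Start 46 is clinic day 6; the clinic days hit are 2, 4, 6, 8, 10.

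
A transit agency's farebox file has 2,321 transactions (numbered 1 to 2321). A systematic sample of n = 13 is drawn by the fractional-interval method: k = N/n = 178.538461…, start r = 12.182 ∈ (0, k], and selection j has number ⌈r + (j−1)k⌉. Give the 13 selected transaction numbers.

j=1: r + 0k = 12.182 → ⌈·⌉ = 13
j=2: r + 1k = 190.720461… → ⌈·⌉ = 191
j=3: r + 2k = 369.258923… → ⌈·⌉ = 370
j=4: r + 3k = 547.797384… → ⌈·⌉ = 548
j=5: r + 4k = 726.335846… → ⌈·⌉ = 727
j=6: r + 5k = 904.874307… → ⌈·⌉ = 905
j=7: r + 6k = 1083.412769… → ⌈·⌉ = 1084
j=8: r + 7k = 1261.951230… → ⌈·⌉ = 1262
j=9: r + 8k = 1440.489692… → ⌈·⌉ = 1441
j=10: r + 9k = 1619.028153… → ⌈·⌉ = 1620
j=11: r + 10k = 1797.566615… → ⌈·⌉ = 1798
j=12: r + 11k = 1976.105076… → ⌈·⌉ = 1977
j=13: r + 12k = 2154.643538… → ⌈·⌉ = 2155

13, 191, 370, 548, 727, 905, 1084, 1262, 1441, 1620, 1798, 1977, 2155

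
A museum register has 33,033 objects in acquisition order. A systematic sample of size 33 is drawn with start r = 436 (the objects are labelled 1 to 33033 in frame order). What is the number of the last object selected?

k = 33033/33 = 1001
33rd selection = r + (33−1)·k = 436 + 32×1001 = 436 + 32032 = 32468

32468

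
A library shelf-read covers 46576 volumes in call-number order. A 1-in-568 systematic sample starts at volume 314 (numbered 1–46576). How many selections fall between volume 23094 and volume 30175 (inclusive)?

k = 568
First selection ≥ 23094: 314 + ⌈(23094−314)/568⌉·568 = 314 + 41×568 = 23602
Last selection ≤ 30175: 314 + ⌊(30175−314)/568⌋·568 = 314 + 52×568 = 29850
Count = 52 − 41 + 1 = 12

12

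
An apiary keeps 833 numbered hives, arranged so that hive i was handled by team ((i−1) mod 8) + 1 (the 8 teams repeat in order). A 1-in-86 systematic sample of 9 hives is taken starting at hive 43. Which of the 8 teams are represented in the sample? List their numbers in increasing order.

Consecutive selections differ by k = 86, so their team numbers differ by 86 mod 8 = 6.
gcd(86, 8) = 2, so the sample visits 8/2 = 4 distinct residues mod 8.
Start 43 is team 3; the teams hit are 1, 3, 5, 7.

1, 3, 5, 7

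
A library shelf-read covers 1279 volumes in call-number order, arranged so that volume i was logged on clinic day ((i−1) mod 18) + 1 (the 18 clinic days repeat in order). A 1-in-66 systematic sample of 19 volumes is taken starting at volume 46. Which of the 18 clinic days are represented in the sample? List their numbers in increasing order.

4, 10, 16

Consecutive selections differ by k = 66, so their clinic day numbers differ by 66 mod 18 = 12.
gcd(66, 18) = 6, so the sample visits 18/6 = 3 distinct residues mod 18.
Start 46 is clinic day 10; the clinic days hit are 4, 10, 16.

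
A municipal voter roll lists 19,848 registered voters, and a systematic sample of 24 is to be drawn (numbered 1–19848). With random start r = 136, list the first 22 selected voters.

k = N/n = 19848/24 = 827
voter 1: 136
voter 2: 136 + 827 = 963
voter 3: 963 + 827 = 1790
voter 4: 1790 + 827 = 2617
voter 5: 2617 + 827 = 3444
voter 6: 3444 + 827 = 4271
voter 7: 4271 + 827 = 5098
voter 8: 5098 + 827 = 5925
voter 9: 5925 + 827 = 6752
voter 10: 6752 + 827 = 7579
voter 11: 7579 + 827 = 8406
voter 12: 8406 + 827 = 9233
voter 13: 9233 + 827 = 10060
voter 14: 10060 + 827 = 10887
voter 15: 10887 + 827 = 11714
voter 16: 11714 + 827 = 12541
voter 17: 12541 + 827 = 13368
voter 18: 13368 + 827 = 14195
voter 19: 14195 + 827 = 15022
voter 20: 15022 + 827 = 15849
voter 21: 15849 + 827 = 16676
voter 22: 16676 + 827 = 17503

136, 963, 1790, 2617, 3444, 4271, 5098, 5925, 6752, 7579, 8406, 9233, 10060, 10887, 11714, 12541, 13368, 14195, 15022, 15849, 16676, 17503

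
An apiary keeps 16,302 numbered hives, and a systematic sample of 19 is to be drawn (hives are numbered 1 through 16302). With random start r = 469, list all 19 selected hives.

k = N/n = 16302/19 = 858
hive 1: 469
hive 2: 469 + 858 = 1327
hive 3: 1327 + 858 = 2185
hive 4: 2185 + 858 = 3043
hive 5: 3043 + 858 = 3901
hive 6: 3901 + 858 = 4759
hive 7: 4759 + 858 = 5617
hive 8: 5617 + 858 = 6475
hive 9: 6475 + 858 = 7333
hive 10: 7333 + 858 = 8191
hive 11: 8191 + 858 = 9049
hive 12: 9049 + 858 = 9907
hive 13: 9907 + 858 = 10765
hive 14: 10765 + 858 = 11623
hive 15: 11623 + 858 = 12481
hive 16: 12481 + 858 = 13339
hive 17: 13339 + 858 = 14197
hive 18: 14197 + 858 = 15055
hive 19: 15055 + 858 = 15913

469, 1327, 2185, 3043, 3901, 4759, 5617, 6475, 7333, 8191, 9049, 9907, 10765, 11623, 12481, 13339, 14197, 15055, 15913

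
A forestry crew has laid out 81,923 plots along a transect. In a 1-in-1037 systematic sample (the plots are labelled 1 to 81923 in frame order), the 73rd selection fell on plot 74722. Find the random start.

58

k = 1037
r = 74722 − (73−1)×1037 = 74722 − 74664 = 58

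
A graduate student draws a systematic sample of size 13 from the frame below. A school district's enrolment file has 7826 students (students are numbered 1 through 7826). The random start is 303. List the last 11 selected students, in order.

1507, 2109, 2711, 3313, 3915, 4517, 5119, 5721, 6323, 6925, 7527

k = N/n = 7826/13 = 602
3rd selection = 303 + 2×602 = 1507
4th: 1507 + 602 = 2109
5th: 2109 + 602 = 2711
6th: 2711 + 602 = 3313
7th: 3313 + 602 = 3915
8th: 3915 + 602 = 4517
9th: 4517 + 602 = 5119
10th: 5119 + 602 = 5721
11th: 5721 + 602 = 6323
12th: 6323 + 602 = 6925
13th: 6925 + 602 = 7527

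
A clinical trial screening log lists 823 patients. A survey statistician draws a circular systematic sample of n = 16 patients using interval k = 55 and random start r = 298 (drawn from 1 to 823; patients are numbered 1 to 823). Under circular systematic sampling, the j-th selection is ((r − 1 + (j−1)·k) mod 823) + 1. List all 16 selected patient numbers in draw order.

Selection 1: 298
Selection 2: 298 + 55 = 353
Selection 3: 353 + 55 = 408
Selection 4: 408 + 55 = 463
Selection 5: 463 + 55 = 518
Selection 6: 518 + 55 = 573
Selection 7: 573 + 55 = 628
Selection 8: 628 + 55 = 683
Selection 9: 683 + 55 = 738
Selection 10: 738 + 55 = 793
Selection 11: 793 + 55 = 848 → 848 − 823 = 25
Selection 12: 25 + 55 = 80
Selection 13: 80 + 55 = 135
Selection 14: 135 + 55 = 190
Selection 15: 190 + 55 = 245
Selection 16: 245 + 55 = 300

298, 353, 408, 463, 518, 573, 628, 683, 738, 793, 25, 80, 135, 190, 245, 300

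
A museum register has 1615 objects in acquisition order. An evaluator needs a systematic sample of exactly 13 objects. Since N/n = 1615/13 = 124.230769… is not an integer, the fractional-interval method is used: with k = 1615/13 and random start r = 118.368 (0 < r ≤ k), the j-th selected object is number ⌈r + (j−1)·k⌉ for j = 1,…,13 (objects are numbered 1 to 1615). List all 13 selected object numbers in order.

j=1: r + 0k = 118.368 → ⌈·⌉ = 119
j=2: r + 1k = 242.598769… → ⌈·⌉ = 243
j=3: r + 2k = 366.829538… → ⌈·⌉ = 367
j=4: r + 3k = 491.060307… → ⌈·⌉ = 492
j=5: r + 4k = 615.291076… → ⌈·⌉ = 616
j=6: r + 5k = 739.521846… → ⌈·⌉ = 740
j=7: r + 6k = 863.752615… → ⌈·⌉ = 864
j=8: r + 7k = 987.983384… → ⌈·⌉ = 988
j=9: r + 8k = 1112.214153… → ⌈·⌉ = 1113
j=10: r + 9k = 1236.444923… → ⌈·⌉ = 1237
j=11: r + 10k = 1360.675692… → ⌈·⌉ = 1361
j=12: r + 11k = 1484.906461… → ⌈·⌉ = 1485
j=13: r + 12k = 1609.137230… → ⌈·⌉ = 1610

119, 243, 367, 492, 616, 740, 864, 988, 1113, 1237, 1361, 1485, 1610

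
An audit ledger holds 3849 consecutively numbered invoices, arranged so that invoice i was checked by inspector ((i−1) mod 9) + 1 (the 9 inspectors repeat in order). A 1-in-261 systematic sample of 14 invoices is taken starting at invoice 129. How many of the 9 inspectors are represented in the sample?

Consecutive selections differ by k = 261, so their inspector numbers differ by 261 mod 9 = 0.
gcd(261, 9) = 9, so the sample visits 9/9 = 1 distinct residues mod 9.
Start 129 is inspector 3; the inspectors hit are 3.

1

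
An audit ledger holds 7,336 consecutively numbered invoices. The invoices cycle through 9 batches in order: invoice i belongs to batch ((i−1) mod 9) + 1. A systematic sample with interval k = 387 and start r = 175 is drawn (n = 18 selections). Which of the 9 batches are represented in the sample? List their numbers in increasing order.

Consecutive selections differ by k = 387, so their batch numbers differ by 387 mod 9 = 0.
gcd(387, 9) = 9, so the sample visits 9/9 = 1 distinct residues mod 9.
Start 175 is batch 4; the batches hit are 4.

4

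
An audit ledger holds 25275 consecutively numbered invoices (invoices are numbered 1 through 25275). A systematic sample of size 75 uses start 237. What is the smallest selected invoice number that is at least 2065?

k = 25275/75 = 337
Steps past start: ⌈(2065 − 237)/337⌉ = ⌈1828/337⌉ = 6
Selected invoice: 237 + 6×337 = 2259

2259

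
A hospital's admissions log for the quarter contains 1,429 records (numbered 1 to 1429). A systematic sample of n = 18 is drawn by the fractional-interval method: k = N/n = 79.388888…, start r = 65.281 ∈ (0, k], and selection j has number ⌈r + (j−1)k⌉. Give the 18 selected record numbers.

j=1: r + 0k = 65.281 → ⌈·⌉ = 66
j=2: r + 1k = 144.669888… → ⌈·⌉ = 145
j=3: r + 2k = 224.058777… → ⌈·⌉ = 225
j=4: r + 3k = 303.447666… → ⌈·⌉ = 304
j=5: r + 4k = 382.836555… → ⌈·⌉ = 383
j=6: r + 5k = 462.225444… → ⌈·⌉ = 463
j=7: r + 6k = 541.614333… → ⌈·⌉ = 542
j=8: r + 7k = 621.003222… → ⌈·⌉ = 622
j=9: r + 8k = 700.392111… → ⌈·⌉ = 701
j=10: r + 9k = 779.781 → ⌈·⌉ = 780
j=11: r + 10k = 859.169888… → ⌈·⌉ = 860
j=12: r + 11k = 938.558777… → ⌈·⌉ = 939
j=13: r + 12k = 1017.947666… → ⌈·⌉ = 1018
j=14: r + 13k = 1097.336555… → ⌈·⌉ = 1098
j=15: r + 14k = 1176.725444… → ⌈·⌉ = 1177
j=16: r + 15k = 1256.114333… → ⌈·⌉ = 1257
j=17: r + 16k = 1335.503222… → ⌈·⌉ = 1336
j=18: r + 17k = 1414.892111… → ⌈·⌉ = 1415

66, 145, 225, 304, 383, 463, 542, 622, 701, 780, 860, 939, 1018, 1098, 1177, 1257, 1336, 1415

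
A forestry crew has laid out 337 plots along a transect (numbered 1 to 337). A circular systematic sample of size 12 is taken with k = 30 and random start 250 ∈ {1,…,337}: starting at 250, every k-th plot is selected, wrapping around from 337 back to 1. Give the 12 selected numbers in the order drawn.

Selection 1: 250
Selection 2: 250 + 30 = 280
Selection 3: 280 + 30 = 310
Selection 4: 310 + 30 = 340 → 340 − 337 = 3
Selection 5: 3 + 30 = 33
Selection 6: 33 + 30 = 63
Selection 7: 63 + 30 = 93
Selection 8: 93 + 30 = 123
Selection 9: 123 + 30 = 153
Selection 10: 153 + 30 = 183
Selection 11: 183 + 30 = 213
Selection 12: 213 + 30 = 243

250, 280, 310, 3, 33, 63, 93, 123, 153, 183, 213, 243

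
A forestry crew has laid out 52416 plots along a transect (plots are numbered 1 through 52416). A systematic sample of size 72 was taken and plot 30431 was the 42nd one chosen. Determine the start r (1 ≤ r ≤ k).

k = 52416/72 = 728
r = 30431 − (42−1)×728 = 30431 − 29848 = 583

583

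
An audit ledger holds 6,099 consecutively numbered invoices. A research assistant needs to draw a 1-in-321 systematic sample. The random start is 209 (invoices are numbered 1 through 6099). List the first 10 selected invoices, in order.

209, 530, 851, 1172, 1493, 1814, 2135, 2456, 2777, 3098

invoice 1: 209
invoice 2: 209 + 321 = 530
invoice 3: 530 + 321 = 851
invoice 4: 851 + 321 = 1172
invoice 5: 1172 + 321 = 1493
invoice 6: 1493 + 321 = 1814
invoice 7: 1814 + 321 = 2135
invoice 8: 2135 + 321 = 2456
invoice 9: 2456 + 321 = 2777
invoice 10: 2777 + 321 = 3098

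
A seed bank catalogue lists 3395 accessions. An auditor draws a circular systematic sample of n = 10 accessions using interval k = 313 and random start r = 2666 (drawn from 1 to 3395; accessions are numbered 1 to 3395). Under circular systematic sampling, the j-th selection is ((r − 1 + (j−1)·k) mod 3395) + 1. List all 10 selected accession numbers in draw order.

Selection 1: 2666
Selection 2: 2666 + 313 = 2979
Selection 3: 2979 + 313 = 3292
Selection 4: 3292 + 313 = 3605 → 3605 − 3395 = 210
Selection 5: 210 + 313 = 523
Selection 6: 523 + 313 = 836
Selection 7: 836 + 313 = 1149
Selection 8: 1149 + 313 = 1462
Selection 9: 1462 + 313 = 1775
Selection 10: 1775 + 313 = 2088

2666, 2979, 3292, 210, 523, 836, 1149, 1462, 1775, 2088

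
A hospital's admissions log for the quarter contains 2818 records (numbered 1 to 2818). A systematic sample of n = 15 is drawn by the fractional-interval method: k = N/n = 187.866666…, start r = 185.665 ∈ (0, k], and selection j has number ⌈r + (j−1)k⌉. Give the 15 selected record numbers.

j=1: r + 0k = 185.665 → ⌈·⌉ = 186
j=2: r + 1k = 373.531666… → ⌈·⌉ = 374
j=3: r + 2k = 561.398333… → ⌈·⌉ = 562
j=4: r + 3k = 749.265 → ⌈·⌉ = 750
j=5: r + 4k = 937.131666… → ⌈·⌉ = 938
j=6: r + 5k = 1124.998333… → ⌈·⌉ = 1125
j=7: r + 6k = 1312.865 → ⌈·⌉ = 1313
j=8: r + 7k = 1500.731666… → ⌈·⌉ = 1501
j=9: r + 8k = 1688.598333… → ⌈·⌉ = 1689
j=10: r + 9k = 1876.465 → ⌈·⌉ = 1877
j=11: r + 10k = 2064.331666… → ⌈·⌉ = 2065
j=12: r + 11k = 2252.198333… → ⌈·⌉ = 2253
j=13: r + 12k = 2440.065 → ⌈·⌉ = 2441
j=14: r + 13k = 2627.931666… → ⌈·⌉ = 2628
j=15: r + 14k = 2815.798333… → ⌈·⌉ = 2816

186, 374, 562, 750, 938, 1125, 1313, 1501, 1689, 1877, 2065, 2253, 2441, 2628, 2816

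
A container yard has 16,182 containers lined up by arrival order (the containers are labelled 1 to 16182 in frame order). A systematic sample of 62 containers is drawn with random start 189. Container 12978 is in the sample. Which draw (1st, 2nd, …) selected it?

k = 16182/62 = 261
position = (12978 − 189)/261 + 1 = 12789/261 + 1 = 49 + 1 = 50

50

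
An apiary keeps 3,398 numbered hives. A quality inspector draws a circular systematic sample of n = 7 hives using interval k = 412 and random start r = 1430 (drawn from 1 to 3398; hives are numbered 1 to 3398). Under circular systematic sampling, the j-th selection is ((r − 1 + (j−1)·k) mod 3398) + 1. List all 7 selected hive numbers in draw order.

Selection 1: 1430
Selection 2: 1430 + 412 = 1842
Selection 3: 1842 + 412 = 2254
Selection 4: 2254 + 412 = 2666
Selection 5: 2666 + 412 = 3078
Selection 6: 3078 + 412 = 3490 → 3490 − 3398 = 92
Selection 7: 92 + 412 = 504

1430, 1842, 2254, 2666, 3078, 92, 504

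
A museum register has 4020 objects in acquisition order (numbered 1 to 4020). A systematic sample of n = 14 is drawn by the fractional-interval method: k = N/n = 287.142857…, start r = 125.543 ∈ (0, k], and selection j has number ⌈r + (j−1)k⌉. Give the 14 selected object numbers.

126, 413, 700, 987, 1275, 1562, 1849, 2136, 2423, 2710, 2997, 3285, 3572, 3859

j=1: r + 0k = 125.543 → ⌈·⌉ = 126
j=2: r + 1k = 412.685857… → ⌈·⌉ = 413
j=3: r + 2k = 699.828714… → ⌈·⌉ = 700
j=4: r + 3k = 986.971571… → ⌈·⌉ = 987
j=5: r + 4k = 1274.114428… → ⌈·⌉ = 1275
j=6: r + 5k = 1561.257285… → ⌈·⌉ = 1562
j=7: r + 6k = 1848.400142… → ⌈·⌉ = 1849
j=8: r + 7k = 2135.543 → ⌈·⌉ = 2136
j=9: r + 8k = 2422.685857… → ⌈·⌉ = 2423
j=10: r + 9k = 2709.828714… → ⌈·⌉ = 2710
j=11: r + 10k = 2996.971571… → ⌈·⌉ = 2997
j=12: r + 11k = 3284.114428… → ⌈·⌉ = 3285
j=13: r + 12k = 3571.257285… → ⌈·⌉ = 3572
j=14: r + 13k = 3858.400142… → ⌈·⌉ = 3859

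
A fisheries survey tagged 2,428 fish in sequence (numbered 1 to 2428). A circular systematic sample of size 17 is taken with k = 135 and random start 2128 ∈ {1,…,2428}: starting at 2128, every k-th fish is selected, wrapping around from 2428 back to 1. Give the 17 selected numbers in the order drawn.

Selection 1: 2128
Selection 2: 2128 + 135 = 2263
Selection 3: 2263 + 135 = 2398
Selection 4: 2398 + 135 = 2533 → 2533 − 2428 = 105
Selection 5: 105 + 135 = 240
Selection 6: 240 + 135 = 375
Selection 7: 375 + 135 = 510
Selection 8: 510 + 135 = 645
Selection 9: 645 + 135 = 780
Selection 10: 780 + 135 = 915
Selection 11: 915 + 135 = 1050
Selection 12: 1050 + 135 = 1185
Selection 13: 1185 + 135 = 1320
Selection 14: 1320 + 135 = 1455
Selection 15: 1455 + 135 = 1590
Selection 16: 1590 + 135 = 1725
Selection 17: 1725 + 135 = 1860

2128, 2263, 2398, 105, 240, 375, 510, 645, 780, 915, 1050, 1185, 1320, 1455, 1590, 1725, 1860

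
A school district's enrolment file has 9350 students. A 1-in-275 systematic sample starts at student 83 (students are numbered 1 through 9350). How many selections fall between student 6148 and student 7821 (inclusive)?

k = 275
First selection ≥ 6148: 83 + ⌈(6148−83)/275⌉·275 = 83 + 23×275 = 6408
Last selection ≤ 7821: 83 + ⌊(7821−83)/275⌋·275 = 83 + 28×275 = 7783
Count = 28 − 23 + 1 = 6

6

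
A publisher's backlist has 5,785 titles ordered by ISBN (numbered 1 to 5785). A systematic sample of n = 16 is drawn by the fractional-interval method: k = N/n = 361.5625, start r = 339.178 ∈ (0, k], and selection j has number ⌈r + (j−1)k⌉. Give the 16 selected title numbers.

j=1: r + 0k = 339.178 → ⌈·⌉ = 340
j=2: r + 1k = 700.7405 → ⌈·⌉ = 701
j=3: r + 2k = 1062.303 → ⌈·⌉ = 1063
j=4: r + 3k = 1423.8655 → ⌈·⌉ = 1424
j=5: r + 4k = 1785.428 → ⌈·⌉ = 1786
j=6: r + 5k = 2146.9905 → ⌈·⌉ = 2147
j=7: r + 6k = 2508.553 → ⌈·⌉ = 2509
j=8: r + 7k = 2870.1155 → ⌈·⌉ = 2871
j=9: r + 8k = 3231.678 → ⌈·⌉ = 3232
j=10: r + 9k = 3593.2405 → ⌈·⌉ = 3594
j=11: r + 10k = 3954.803 → ⌈·⌉ = 3955
j=12: r + 11k = 4316.3655 → ⌈·⌉ = 4317
j=13: r + 12k = 4677.928 → ⌈·⌉ = 4678
j=14: r + 13k = 5039.4905 → ⌈·⌉ = 5040
j=15: r + 14k = 5401.053 → ⌈·⌉ = 5402
j=16: r + 15k = 5762.6155 → ⌈·⌉ = 5763

340, 701, 1063, 1424, 1786, 2147, 2509, 2871, 3232, 3594, 3955, 4317, 4678, 5040, 5402, 5763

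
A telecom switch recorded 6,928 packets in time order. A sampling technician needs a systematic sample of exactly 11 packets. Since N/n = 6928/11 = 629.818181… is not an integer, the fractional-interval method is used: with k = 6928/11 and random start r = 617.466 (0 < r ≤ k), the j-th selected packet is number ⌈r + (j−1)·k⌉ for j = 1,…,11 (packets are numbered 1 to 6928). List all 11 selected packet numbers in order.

j=1: r + 0k = 617.466 → ⌈·⌉ = 618
j=2: r + 1k = 1247.284181… → ⌈·⌉ = 1248
j=3: r + 2k = 1877.102363… → ⌈·⌉ = 1878
j=4: r + 3k = 2506.920545… → ⌈·⌉ = 2507
j=5: r + 4k = 3136.738727… → ⌈·⌉ = 3137
j=6: r + 5k = 3766.556909… → ⌈·⌉ = 3767
j=7: r + 6k = 4396.375090… → ⌈·⌉ = 4397
j=8: r + 7k = 5026.193272… → ⌈·⌉ = 5027
j=9: r + 8k = 5656.011454… → ⌈·⌉ = 5657
j=10: r + 9k = 6285.829636… → ⌈·⌉ = 6286
j=11: r + 10k = 6915.647818… → ⌈·⌉ = 6916

618, 1248, 1878, 2507, 3137, 3767, 4397, 5027, 5657, 6286, 6916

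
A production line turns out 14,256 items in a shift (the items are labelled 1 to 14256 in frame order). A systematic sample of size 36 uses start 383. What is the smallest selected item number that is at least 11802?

k = 14256/36 = 396
Steps past start: ⌈(11802 − 383)/396⌉ = ⌈11419/396⌉ = 29
Selected item: 383 + 29×396 = 11867

11867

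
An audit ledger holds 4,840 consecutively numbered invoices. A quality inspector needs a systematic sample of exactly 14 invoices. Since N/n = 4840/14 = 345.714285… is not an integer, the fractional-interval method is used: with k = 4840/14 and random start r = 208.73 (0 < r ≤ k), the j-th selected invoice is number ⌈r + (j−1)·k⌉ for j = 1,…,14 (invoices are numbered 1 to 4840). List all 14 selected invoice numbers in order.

j=1: r + 0k = 208.73 → ⌈·⌉ = 209
j=2: r + 1k = 554.444285… → ⌈·⌉ = 555
j=3: r + 2k = 900.158571… → ⌈·⌉ = 901
j=4: r + 3k = 1245.872857… → ⌈·⌉ = 1246
j=5: r + 4k = 1591.587142… → ⌈·⌉ = 1592
j=6: r + 5k = 1937.301428… → ⌈·⌉ = 1938
j=7: r + 6k = 2283.015714… → ⌈·⌉ = 2284
j=8: r + 7k = 2628.73 → ⌈·⌉ = 2629
j=9: r + 8k = 2974.444285… → ⌈·⌉ = 2975
j=10: r + 9k = 3320.158571… → ⌈·⌉ = 3321
j=11: r + 10k = 3665.872857… → ⌈·⌉ = 3666
j=12: r + 11k = 4011.587142… → ⌈·⌉ = 4012
j=13: r + 12k = 4357.301428… → ⌈·⌉ = 4358
j=14: r + 13k = 4703.015714… → ⌈·⌉ = 4704

209, 555, 901, 1246, 1592, 1938, 2284, 2629, 2975, 3321, 3666, 4012, 4358, 4704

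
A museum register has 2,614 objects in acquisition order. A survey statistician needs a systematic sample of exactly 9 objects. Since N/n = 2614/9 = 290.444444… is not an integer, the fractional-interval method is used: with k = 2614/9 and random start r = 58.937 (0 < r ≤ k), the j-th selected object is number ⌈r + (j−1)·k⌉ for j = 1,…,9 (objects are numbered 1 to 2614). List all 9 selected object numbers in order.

59, 350, 640, 931, 1221, 1512, 1802, 2093, 2383

j=1: r + 0k = 58.937 → ⌈·⌉ = 59
j=2: r + 1k = 349.381444… → ⌈·⌉ = 350
j=3: r + 2k = 639.825888… → ⌈·⌉ = 640
j=4: r + 3k = 930.270333… → ⌈·⌉ = 931
j=5: r + 4k = 1220.714777… → ⌈·⌉ = 1221
j=6: r + 5k = 1511.159222… → ⌈·⌉ = 1512
j=7: r + 6k = 1801.603666… → ⌈·⌉ = 1802
j=8: r + 7k = 2092.048111… → ⌈·⌉ = 2093
j=9: r + 8k = 2382.492555… → ⌈·⌉ = 2383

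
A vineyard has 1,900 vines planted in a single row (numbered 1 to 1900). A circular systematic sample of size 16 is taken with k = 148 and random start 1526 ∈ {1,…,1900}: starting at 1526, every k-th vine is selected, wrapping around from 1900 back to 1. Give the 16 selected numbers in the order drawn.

1526, 1674, 1822, 70, 218, 366, 514, 662, 810, 958, 1106, 1254, 1402, 1550, 1698, 1846

Selection 1: 1526
Selection 2: 1526 + 148 = 1674
Selection 3: 1674 + 148 = 1822
Selection 4: 1822 + 148 = 1970 → 1970 − 1900 = 70
Selection 5: 70 + 148 = 218
Selection 6: 218 + 148 = 366
Selection 7: 366 + 148 = 514
Selection 8: 514 + 148 = 662
Selection 9: 662 + 148 = 810
Selection 10: 810 + 148 = 958
Selection 11: 958 + 148 = 1106
Selection 12: 1106 + 148 = 1254
Selection 13: 1254 + 148 = 1402
Selection 14: 1402 + 148 = 1550
Selection 15: 1550 + 148 = 1698
Selection 16: 1698 + 148 = 1846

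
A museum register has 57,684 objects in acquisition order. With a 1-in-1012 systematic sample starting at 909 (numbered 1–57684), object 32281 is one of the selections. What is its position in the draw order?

k = 1012
position = (32281 − 909)/1012 + 1 = 31372/1012 + 1 = 31 + 1 = 32

32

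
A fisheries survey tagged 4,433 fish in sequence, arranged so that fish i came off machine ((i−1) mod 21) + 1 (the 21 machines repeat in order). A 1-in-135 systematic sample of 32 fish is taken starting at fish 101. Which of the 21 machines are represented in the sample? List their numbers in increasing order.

2, 5, 8, 11, 14, 17, 20

Consecutive selections differ by k = 135, so their machine numbers differ by 135 mod 21 = 9.
gcd(135, 21) = 3, so the sample visits 21/3 = 7 distinct residues mod 21.
Start 101 is machine 17; the machines hit are 2, 5, 8, 11, 14, 17, 20.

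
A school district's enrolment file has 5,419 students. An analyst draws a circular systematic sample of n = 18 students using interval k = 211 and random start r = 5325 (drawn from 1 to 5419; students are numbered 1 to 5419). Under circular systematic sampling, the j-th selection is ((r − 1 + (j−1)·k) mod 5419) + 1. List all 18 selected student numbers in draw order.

Selection 1: 5325
Selection 2: 5325 + 211 = 5536 → 5536 − 5419 = 117
Selection 3: 117 + 211 = 328
Selection 4: 328 + 211 = 539
Selection 5: 539 + 211 = 750
Selection 6: 750 + 211 = 961
Selection 7: 961 + 211 = 1172
Selection 8: 1172 + 211 = 1383
Selection 9: 1383 + 211 = 1594
Selection 10: 1594 + 211 = 1805
Selection 11: 1805 + 211 = 2016
Selection 12: 2016 + 211 = 2227
Selection 13: 2227 + 211 = 2438
Selection 14: 2438 + 211 = 2649
Selection 15: 2649 + 211 = 2860
Selection 16: 2860 + 211 = 3071
Selection 17: 3071 + 211 = 3282
Selection 18: 3282 + 211 = 3493

5325, 117, 328, 539, 750, 961, 1172, 1383, 1594, 1805, 2016, 2227, 2438, 2649, 2860, 3071, 3282, 3493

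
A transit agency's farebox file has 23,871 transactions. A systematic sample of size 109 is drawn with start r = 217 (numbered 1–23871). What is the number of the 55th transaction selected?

k = 23871/109 = 219
55th selection = r + (55−1)·k = 217 + 54×219 = 217 + 11826 = 12043

12043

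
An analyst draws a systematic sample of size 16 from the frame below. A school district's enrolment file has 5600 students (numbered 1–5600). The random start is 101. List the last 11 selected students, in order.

k = N/n = 5600/16 = 350
6th selection = 101 + 5×350 = 1851
7th: 1851 + 350 = 2201
8th: 2201 + 350 = 2551
9th: 2551 + 350 = 2901
10th: 2901 + 350 = 3251
11th: 3251 + 350 = 3601
12th: 3601 + 350 = 3951
13th: 3951 + 350 = 4301
14th: 4301 + 350 = 4651
15th: 4651 + 350 = 5001
16th: 5001 + 350 = 5351

1851, 2201, 2551, 2901, 3251, 3601, 3951, 4301, 4651, 5001, 5351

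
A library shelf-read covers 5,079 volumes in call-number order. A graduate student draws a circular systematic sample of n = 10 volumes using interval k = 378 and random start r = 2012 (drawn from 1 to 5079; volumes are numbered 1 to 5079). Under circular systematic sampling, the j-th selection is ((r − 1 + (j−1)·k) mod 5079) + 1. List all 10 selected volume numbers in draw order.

Selection 1: 2012
Selection 2: 2012 + 378 = 2390
Selection 3: 2390 + 378 = 2768
Selection 4: 2768 + 378 = 3146
Selection 5: 3146 + 378 = 3524
Selection 6: 3524 + 378 = 3902
Selection 7: 3902 + 378 = 4280
Selection 8: 4280 + 378 = 4658
Selection 9: 4658 + 378 = 5036
Selection 10: 5036 + 378 = 5414 → 5414 − 5079 = 335

2012, 2390, 2768, 3146, 3524, 3902, 4280, 4658, 5036, 335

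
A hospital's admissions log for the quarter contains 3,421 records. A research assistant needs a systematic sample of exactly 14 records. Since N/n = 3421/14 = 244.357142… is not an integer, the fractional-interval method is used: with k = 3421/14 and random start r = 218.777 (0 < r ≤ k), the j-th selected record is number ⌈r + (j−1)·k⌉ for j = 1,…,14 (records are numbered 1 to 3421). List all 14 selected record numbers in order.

219, 464, 708, 952, 1197, 1441, 1685, 1930, 2174, 2418, 2663, 2907, 3152, 3396

j=1: r + 0k = 218.777 → ⌈·⌉ = 219
j=2: r + 1k = 463.134142… → ⌈·⌉ = 464
j=3: r + 2k = 707.491285… → ⌈·⌉ = 708
j=4: r + 3k = 951.848428… → ⌈·⌉ = 952
j=5: r + 4k = 1196.205571… → ⌈·⌉ = 1197
j=6: r + 5k = 1440.562714… → ⌈·⌉ = 1441
j=7: r + 6k = 1684.919857… → ⌈·⌉ = 1685
j=8: r + 7k = 1929.277 → ⌈·⌉ = 1930
j=9: r + 8k = 2173.634142… → ⌈·⌉ = 2174
j=10: r + 9k = 2417.991285… → ⌈·⌉ = 2418
j=11: r + 10k = 2662.348428… → ⌈·⌉ = 2663
j=12: r + 11k = 2906.705571… → ⌈·⌉ = 2907
j=13: r + 12k = 3151.062714… → ⌈·⌉ = 3152
j=14: r + 13k = 3395.419857… → ⌈·⌉ = 3396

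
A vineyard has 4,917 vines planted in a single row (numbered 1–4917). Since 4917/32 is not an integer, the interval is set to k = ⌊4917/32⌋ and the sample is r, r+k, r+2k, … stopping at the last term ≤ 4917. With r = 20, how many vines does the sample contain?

33

k = ⌊4917/32⌋ = 153
Achieved size = ⌊(4917 − 20)/153⌋ + 1 = ⌊4897/153⌋ + 1 = 32 + 1 = 33
(last selection: 20 + 32×153 = 4916 ≤ 4917; next would be 5069 > 4917)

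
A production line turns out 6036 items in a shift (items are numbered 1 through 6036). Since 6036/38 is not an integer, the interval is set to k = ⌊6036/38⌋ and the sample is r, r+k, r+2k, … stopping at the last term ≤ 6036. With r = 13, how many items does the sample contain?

39

k = ⌊6036/38⌋ = 158
Achieved size = ⌊(6036 − 13)/158⌋ + 1 = ⌊6023/158⌋ + 1 = 38 + 1 = 39
(last selection: 13 + 38×158 = 6017 ≤ 6036; next would be 6175 > 6036)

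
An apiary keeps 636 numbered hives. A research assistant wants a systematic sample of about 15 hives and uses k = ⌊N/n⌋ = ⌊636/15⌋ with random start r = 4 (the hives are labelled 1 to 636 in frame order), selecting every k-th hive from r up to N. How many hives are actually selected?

k = ⌊636/15⌋ = 42
Achieved size = ⌊(636 − 4)/42⌋ + 1 = ⌊632/42⌋ + 1 = 15 + 1 = 16
(last selection: 4 + 15×42 = 634 ≤ 636; next would be 676 > 636)

16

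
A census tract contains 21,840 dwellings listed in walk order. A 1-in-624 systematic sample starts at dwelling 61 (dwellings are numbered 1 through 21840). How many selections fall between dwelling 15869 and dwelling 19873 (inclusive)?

k = 624
First selection ≥ 15869: 61 + ⌈(15869−61)/624⌉·624 = 61 + 26×624 = 16285
Last selection ≤ 19873: 61 + ⌊(19873−61)/624⌋·624 = 61 + 31×624 = 19405
Count = 31 − 26 + 1 = 6

6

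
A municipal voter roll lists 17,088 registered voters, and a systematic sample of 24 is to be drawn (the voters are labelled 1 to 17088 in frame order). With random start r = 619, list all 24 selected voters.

k = N/n = 17088/24 = 712
voter 1: 619
voter 2: 619 + 712 = 1331
voter 3: 1331 + 712 = 2043
voter 4: 2043 + 712 = 2755
voter 5: 2755 + 712 = 3467
voter 6: 3467 + 712 = 4179
voter 7: 4179 + 712 = 4891
voter 8: 4891 + 712 = 5603
voter 9: 5603 + 712 = 6315
voter 10: 6315 + 712 = 7027
voter 11: 7027 + 712 = 7739
voter 12: 7739 + 712 = 8451
voter 13: 8451 + 712 = 9163
voter 14: 9163 + 712 = 9875
voter 15: 9875 + 712 = 10587
voter 16: 10587 + 712 = 11299
voter 17: 11299 + 712 = 12011
voter 18: 12011 + 712 = 12723
voter 19: 12723 + 712 = 13435
voter 20: 13435 + 712 = 14147
voter 21: 14147 + 712 = 14859
voter 22: 14859 + 712 = 15571
voter 23: 15571 + 712 = 16283
voter 24: 16283 + 712 = 16995

619, 1331, 2043, 2755, 3467, 4179, 4891, 5603, 6315, 7027, 7739, 8451, 9163, 9875, 10587, 11299, 12011, 12723, 13435, 14147, 14859, 15571, 16283, 16995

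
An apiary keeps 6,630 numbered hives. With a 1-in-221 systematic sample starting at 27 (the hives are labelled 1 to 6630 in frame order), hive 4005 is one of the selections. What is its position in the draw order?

19

k = 221
position = (4005 − 27)/221 + 1 = 3978/221 + 1 = 18 + 1 = 19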